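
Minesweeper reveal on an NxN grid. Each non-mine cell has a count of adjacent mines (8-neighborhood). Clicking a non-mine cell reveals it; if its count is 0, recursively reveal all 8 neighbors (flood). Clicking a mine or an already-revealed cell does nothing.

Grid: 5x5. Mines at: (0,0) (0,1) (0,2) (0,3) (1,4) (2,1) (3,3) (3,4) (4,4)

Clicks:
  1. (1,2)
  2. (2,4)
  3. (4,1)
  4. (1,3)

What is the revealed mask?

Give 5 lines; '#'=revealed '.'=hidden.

Click 1 (1,2) count=4: revealed 1 new [(1,2)] -> total=1
Click 2 (2,4) count=3: revealed 1 new [(2,4)] -> total=2
Click 3 (4,1) count=0: revealed 6 new [(3,0) (3,1) (3,2) (4,0) (4,1) (4,2)] -> total=8
Click 4 (1,3) count=3: revealed 1 new [(1,3)] -> total=9

Answer: .....
..##.
....#
###..
###..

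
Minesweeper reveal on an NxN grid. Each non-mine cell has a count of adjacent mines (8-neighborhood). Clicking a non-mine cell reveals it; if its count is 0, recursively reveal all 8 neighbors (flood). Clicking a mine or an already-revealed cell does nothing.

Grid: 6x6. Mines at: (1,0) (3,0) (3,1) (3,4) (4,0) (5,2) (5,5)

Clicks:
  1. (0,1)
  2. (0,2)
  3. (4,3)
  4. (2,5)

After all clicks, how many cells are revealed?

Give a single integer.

Answer: 16

Derivation:
Click 1 (0,1) count=1: revealed 1 new [(0,1)] -> total=1
Click 2 (0,2) count=0: revealed 14 new [(0,2) (0,3) (0,4) (0,5) (1,1) (1,2) (1,3) (1,4) (1,5) (2,1) (2,2) (2,3) (2,4) (2,5)] -> total=15
Click 3 (4,3) count=2: revealed 1 new [(4,3)] -> total=16
Click 4 (2,5) count=1: revealed 0 new [(none)] -> total=16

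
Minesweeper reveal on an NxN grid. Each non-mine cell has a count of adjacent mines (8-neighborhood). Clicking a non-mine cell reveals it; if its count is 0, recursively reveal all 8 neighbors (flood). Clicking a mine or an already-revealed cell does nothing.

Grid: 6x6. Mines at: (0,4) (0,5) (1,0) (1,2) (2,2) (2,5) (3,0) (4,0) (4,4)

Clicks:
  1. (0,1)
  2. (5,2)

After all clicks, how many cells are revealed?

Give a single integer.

Click 1 (0,1) count=2: revealed 1 new [(0,1)] -> total=1
Click 2 (5,2) count=0: revealed 9 new [(3,1) (3,2) (3,3) (4,1) (4,2) (4,3) (5,1) (5,2) (5,3)] -> total=10

Answer: 10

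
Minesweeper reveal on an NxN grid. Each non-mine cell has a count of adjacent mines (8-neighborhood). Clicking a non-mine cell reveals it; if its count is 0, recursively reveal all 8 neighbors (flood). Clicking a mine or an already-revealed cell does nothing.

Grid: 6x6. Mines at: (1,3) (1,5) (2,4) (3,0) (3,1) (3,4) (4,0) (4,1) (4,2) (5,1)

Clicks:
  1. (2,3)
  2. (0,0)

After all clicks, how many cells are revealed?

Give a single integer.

Click 1 (2,3) count=3: revealed 1 new [(2,3)] -> total=1
Click 2 (0,0) count=0: revealed 9 new [(0,0) (0,1) (0,2) (1,0) (1,1) (1,2) (2,0) (2,1) (2,2)] -> total=10

Answer: 10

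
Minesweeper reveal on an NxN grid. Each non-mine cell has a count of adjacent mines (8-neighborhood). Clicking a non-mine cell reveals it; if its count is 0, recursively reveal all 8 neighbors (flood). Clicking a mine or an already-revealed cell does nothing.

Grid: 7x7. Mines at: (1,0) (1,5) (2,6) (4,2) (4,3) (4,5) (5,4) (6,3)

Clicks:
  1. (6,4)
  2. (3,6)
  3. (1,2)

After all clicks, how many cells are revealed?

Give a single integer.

Click 1 (6,4) count=2: revealed 1 new [(6,4)] -> total=1
Click 2 (3,6) count=2: revealed 1 new [(3,6)] -> total=2
Click 3 (1,2) count=0: revealed 16 new [(0,1) (0,2) (0,3) (0,4) (1,1) (1,2) (1,3) (1,4) (2,1) (2,2) (2,3) (2,4) (3,1) (3,2) (3,3) (3,4)] -> total=18

Answer: 18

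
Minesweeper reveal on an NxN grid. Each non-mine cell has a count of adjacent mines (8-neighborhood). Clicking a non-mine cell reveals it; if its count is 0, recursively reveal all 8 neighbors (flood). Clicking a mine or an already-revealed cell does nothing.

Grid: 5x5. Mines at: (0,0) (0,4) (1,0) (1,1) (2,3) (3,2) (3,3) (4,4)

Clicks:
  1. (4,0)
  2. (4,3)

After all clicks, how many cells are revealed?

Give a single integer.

Click 1 (4,0) count=0: revealed 6 new [(2,0) (2,1) (3,0) (3,1) (4,0) (4,1)] -> total=6
Click 2 (4,3) count=3: revealed 1 new [(4,3)] -> total=7

Answer: 7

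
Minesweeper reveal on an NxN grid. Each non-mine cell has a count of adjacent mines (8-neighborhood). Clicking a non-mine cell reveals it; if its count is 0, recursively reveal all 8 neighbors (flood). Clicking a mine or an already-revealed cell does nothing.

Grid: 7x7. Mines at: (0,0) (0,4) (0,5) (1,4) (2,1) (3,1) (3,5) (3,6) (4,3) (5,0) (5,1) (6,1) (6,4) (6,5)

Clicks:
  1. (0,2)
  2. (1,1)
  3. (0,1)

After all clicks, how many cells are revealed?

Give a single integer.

Click 1 (0,2) count=0: revealed 6 new [(0,1) (0,2) (0,3) (1,1) (1,2) (1,3)] -> total=6
Click 2 (1,1) count=2: revealed 0 new [(none)] -> total=6
Click 3 (0,1) count=1: revealed 0 new [(none)] -> total=6

Answer: 6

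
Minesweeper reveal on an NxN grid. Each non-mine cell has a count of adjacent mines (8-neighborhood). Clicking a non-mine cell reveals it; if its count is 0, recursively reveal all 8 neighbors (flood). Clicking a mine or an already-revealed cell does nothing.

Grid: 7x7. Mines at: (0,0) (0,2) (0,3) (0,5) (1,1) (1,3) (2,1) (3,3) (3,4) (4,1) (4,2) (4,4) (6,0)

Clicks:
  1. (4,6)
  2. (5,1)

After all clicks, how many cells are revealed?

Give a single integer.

Answer: 20

Derivation:
Click 1 (4,6) count=0: revealed 20 new [(1,5) (1,6) (2,5) (2,6) (3,5) (3,6) (4,5) (4,6) (5,1) (5,2) (5,3) (5,4) (5,5) (5,6) (6,1) (6,2) (6,3) (6,4) (6,5) (6,6)] -> total=20
Click 2 (5,1) count=3: revealed 0 new [(none)] -> total=20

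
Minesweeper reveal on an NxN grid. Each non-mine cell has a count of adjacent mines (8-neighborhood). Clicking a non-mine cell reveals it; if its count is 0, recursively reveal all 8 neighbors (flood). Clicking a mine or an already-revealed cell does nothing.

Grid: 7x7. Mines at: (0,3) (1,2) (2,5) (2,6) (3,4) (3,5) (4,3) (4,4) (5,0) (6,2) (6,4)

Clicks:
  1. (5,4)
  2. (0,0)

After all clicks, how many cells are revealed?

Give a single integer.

Click 1 (5,4) count=3: revealed 1 new [(5,4)] -> total=1
Click 2 (0,0) count=0: revealed 13 new [(0,0) (0,1) (1,0) (1,1) (2,0) (2,1) (2,2) (3,0) (3,1) (3,2) (4,0) (4,1) (4,2)] -> total=14

Answer: 14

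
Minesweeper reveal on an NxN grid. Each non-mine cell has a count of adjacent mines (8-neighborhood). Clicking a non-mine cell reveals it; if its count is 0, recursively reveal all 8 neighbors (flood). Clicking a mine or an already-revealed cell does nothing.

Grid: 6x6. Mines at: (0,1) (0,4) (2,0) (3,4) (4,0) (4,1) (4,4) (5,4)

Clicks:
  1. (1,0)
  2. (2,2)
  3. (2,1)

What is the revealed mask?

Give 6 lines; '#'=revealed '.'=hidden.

Answer: ......
####..
.###..
.###..
......
......

Derivation:
Click 1 (1,0) count=2: revealed 1 new [(1,0)] -> total=1
Click 2 (2,2) count=0: revealed 9 new [(1,1) (1,2) (1,3) (2,1) (2,2) (2,3) (3,1) (3,2) (3,3)] -> total=10
Click 3 (2,1) count=1: revealed 0 new [(none)] -> total=10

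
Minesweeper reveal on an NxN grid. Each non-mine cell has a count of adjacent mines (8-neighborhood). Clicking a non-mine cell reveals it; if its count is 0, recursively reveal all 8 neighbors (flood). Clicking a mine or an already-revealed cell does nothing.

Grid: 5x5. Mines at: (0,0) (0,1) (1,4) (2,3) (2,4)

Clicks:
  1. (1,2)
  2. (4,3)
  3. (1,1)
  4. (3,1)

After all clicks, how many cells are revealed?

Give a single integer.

Click 1 (1,2) count=2: revealed 1 new [(1,2)] -> total=1
Click 2 (4,3) count=0: revealed 15 new [(1,0) (1,1) (2,0) (2,1) (2,2) (3,0) (3,1) (3,2) (3,3) (3,4) (4,0) (4,1) (4,2) (4,3) (4,4)] -> total=16
Click 3 (1,1) count=2: revealed 0 new [(none)] -> total=16
Click 4 (3,1) count=0: revealed 0 new [(none)] -> total=16

Answer: 16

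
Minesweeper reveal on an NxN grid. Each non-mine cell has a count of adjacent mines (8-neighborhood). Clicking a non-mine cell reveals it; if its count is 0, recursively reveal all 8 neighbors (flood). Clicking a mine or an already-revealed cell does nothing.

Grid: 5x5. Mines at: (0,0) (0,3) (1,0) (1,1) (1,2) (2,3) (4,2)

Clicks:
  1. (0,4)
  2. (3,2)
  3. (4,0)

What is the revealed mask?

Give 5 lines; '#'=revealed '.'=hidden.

Answer: ....#
.....
##...
###..
##...

Derivation:
Click 1 (0,4) count=1: revealed 1 new [(0,4)] -> total=1
Click 2 (3,2) count=2: revealed 1 new [(3,2)] -> total=2
Click 3 (4,0) count=0: revealed 6 new [(2,0) (2,1) (3,0) (3,1) (4,0) (4,1)] -> total=8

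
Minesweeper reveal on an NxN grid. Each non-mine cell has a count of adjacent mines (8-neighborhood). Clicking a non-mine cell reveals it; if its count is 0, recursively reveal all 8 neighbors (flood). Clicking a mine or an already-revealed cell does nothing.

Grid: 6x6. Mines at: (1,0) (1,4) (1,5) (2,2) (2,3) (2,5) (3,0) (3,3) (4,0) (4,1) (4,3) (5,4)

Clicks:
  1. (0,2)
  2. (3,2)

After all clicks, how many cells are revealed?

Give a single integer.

Answer: 7

Derivation:
Click 1 (0,2) count=0: revealed 6 new [(0,1) (0,2) (0,3) (1,1) (1,2) (1,3)] -> total=6
Click 2 (3,2) count=5: revealed 1 new [(3,2)] -> total=7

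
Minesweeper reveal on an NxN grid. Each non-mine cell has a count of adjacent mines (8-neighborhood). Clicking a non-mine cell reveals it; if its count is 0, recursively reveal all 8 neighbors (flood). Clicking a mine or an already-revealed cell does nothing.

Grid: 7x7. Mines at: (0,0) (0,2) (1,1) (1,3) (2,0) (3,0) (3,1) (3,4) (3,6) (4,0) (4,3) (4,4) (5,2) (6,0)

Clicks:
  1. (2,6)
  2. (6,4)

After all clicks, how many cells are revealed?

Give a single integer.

Answer: 11

Derivation:
Click 1 (2,6) count=1: revealed 1 new [(2,6)] -> total=1
Click 2 (6,4) count=0: revealed 10 new [(4,5) (4,6) (5,3) (5,4) (5,5) (5,6) (6,3) (6,4) (6,5) (6,6)] -> total=11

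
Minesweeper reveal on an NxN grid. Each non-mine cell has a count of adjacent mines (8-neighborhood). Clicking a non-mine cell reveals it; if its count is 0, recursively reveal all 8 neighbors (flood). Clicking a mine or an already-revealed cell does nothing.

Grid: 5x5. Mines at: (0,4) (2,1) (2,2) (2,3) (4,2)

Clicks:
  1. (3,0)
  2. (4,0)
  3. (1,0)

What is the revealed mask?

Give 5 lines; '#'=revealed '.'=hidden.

Answer: .....
#....
.....
##...
##...

Derivation:
Click 1 (3,0) count=1: revealed 1 new [(3,0)] -> total=1
Click 2 (4,0) count=0: revealed 3 new [(3,1) (4,0) (4,1)] -> total=4
Click 3 (1,0) count=1: revealed 1 new [(1,0)] -> total=5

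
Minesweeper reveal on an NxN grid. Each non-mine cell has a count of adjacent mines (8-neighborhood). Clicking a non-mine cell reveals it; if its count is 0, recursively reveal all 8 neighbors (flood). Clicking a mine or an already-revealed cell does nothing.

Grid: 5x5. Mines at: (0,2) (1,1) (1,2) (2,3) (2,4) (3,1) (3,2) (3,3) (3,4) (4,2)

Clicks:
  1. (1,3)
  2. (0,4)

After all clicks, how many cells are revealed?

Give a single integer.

Click 1 (1,3) count=4: revealed 1 new [(1,3)] -> total=1
Click 2 (0,4) count=0: revealed 3 new [(0,3) (0,4) (1,4)] -> total=4

Answer: 4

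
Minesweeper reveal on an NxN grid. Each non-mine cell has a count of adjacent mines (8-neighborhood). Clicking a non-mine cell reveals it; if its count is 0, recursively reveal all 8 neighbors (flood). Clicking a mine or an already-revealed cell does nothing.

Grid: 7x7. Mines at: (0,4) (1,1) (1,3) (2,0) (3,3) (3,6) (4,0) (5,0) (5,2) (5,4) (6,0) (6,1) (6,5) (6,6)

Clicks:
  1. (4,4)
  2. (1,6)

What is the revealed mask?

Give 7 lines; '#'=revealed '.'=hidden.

Click 1 (4,4) count=2: revealed 1 new [(4,4)] -> total=1
Click 2 (1,6) count=0: revealed 6 new [(0,5) (0,6) (1,5) (1,6) (2,5) (2,6)] -> total=7

Answer: .....##
.....##
.....##
.......
....#..
.......
.......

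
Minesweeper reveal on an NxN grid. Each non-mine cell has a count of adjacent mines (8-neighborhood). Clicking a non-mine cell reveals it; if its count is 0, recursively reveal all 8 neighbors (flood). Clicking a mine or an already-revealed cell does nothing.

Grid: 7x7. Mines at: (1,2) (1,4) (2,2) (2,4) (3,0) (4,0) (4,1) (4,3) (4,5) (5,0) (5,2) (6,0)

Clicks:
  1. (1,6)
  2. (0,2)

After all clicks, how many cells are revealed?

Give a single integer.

Answer: 9

Derivation:
Click 1 (1,6) count=0: revealed 8 new [(0,5) (0,6) (1,5) (1,6) (2,5) (2,6) (3,5) (3,6)] -> total=8
Click 2 (0,2) count=1: revealed 1 new [(0,2)] -> total=9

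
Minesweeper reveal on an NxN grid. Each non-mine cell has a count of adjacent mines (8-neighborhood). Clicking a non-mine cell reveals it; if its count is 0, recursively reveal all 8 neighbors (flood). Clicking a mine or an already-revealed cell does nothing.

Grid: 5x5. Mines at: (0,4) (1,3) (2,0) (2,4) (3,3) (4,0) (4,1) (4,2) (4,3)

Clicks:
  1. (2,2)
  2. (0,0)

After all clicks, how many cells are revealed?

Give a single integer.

Click 1 (2,2) count=2: revealed 1 new [(2,2)] -> total=1
Click 2 (0,0) count=0: revealed 6 new [(0,0) (0,1) (0,2) (1,0) (1,1) (1,2)] -> total=7

Answer: 7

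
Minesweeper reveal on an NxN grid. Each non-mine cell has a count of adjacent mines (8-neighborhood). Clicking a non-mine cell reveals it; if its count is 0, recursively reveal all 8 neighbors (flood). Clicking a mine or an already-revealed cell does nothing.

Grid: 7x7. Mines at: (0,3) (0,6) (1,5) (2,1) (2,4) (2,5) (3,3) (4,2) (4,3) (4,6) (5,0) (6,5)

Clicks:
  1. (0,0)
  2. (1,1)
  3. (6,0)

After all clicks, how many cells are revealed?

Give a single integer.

Answer: 7

Derivation:
Click 1 (0,0) count=0: revealed 6 new [(0,0) (0,1) (0,2) (1,0) (1,1) (1,2)] -> total=6
Click 2 (1,1) count=1: revealed 0 new [(none)] -> total=6
Click 3 (6,0) count=1: revealed 1 new [(6,0)] -> total=7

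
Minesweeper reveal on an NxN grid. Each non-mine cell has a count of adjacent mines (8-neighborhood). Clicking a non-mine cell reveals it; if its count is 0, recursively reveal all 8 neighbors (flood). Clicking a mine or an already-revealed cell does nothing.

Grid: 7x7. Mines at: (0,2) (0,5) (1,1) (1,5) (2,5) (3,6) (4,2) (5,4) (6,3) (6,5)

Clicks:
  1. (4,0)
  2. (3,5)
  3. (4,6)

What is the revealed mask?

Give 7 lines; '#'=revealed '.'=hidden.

Answer: .......
.......
##.....
##...#.
##....#
###....
###....

Derivation:
Click 1 (4,0) count=0: revealed 12 new [(2,0) (2,1) (3,0) (3,1) (4,0) (4,1) (5,0) (5,1) (5,2) (6,0) (6,1) (6,2)] -> total=12
Click 2 (3,5) count=2: revealed 1 new [(3,5)] -> total=13
Click 3 (4,6) count=1: revealed 1 new [(4,6)] -> total=14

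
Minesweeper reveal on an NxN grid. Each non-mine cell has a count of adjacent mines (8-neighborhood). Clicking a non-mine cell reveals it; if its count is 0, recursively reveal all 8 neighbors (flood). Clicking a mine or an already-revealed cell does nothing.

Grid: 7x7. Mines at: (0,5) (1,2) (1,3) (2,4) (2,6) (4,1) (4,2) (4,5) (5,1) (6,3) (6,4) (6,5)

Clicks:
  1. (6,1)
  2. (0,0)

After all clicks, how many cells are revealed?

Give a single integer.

Click 1 (6,1) count=1: revealed 1 new [(6,1)] -> total=1
Click 2 (0,0) count=0: revealed 8 new [(0,0) (0,1) (1,0) (1,1) (2,0) (2,1) (3,0) (3,1)] -> total=9

Answer: 9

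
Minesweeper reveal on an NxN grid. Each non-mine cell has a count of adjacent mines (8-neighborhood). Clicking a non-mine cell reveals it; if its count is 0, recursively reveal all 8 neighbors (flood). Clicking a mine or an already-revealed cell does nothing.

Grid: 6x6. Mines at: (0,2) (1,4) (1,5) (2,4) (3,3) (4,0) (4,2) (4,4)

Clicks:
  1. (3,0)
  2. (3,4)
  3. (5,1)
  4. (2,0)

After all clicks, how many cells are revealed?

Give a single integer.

Click 1 (3,0) count=1: revealed 1 new [(3,0)] -> total=1
Click 2 (3,4) count=3: revealed 1 new [(3,4)] -> total=2
Click 3 (5,1) count=2: revealed 1 new [(5,1)] -> total=3
Click 4 (2,0) count=0: revealed 10 new [(0,0) (0,1) (1,0) (1,1) (1,2) (2,0) (2,1) (2,2) (3,1) (3,2)] -> total=13

Answer: 13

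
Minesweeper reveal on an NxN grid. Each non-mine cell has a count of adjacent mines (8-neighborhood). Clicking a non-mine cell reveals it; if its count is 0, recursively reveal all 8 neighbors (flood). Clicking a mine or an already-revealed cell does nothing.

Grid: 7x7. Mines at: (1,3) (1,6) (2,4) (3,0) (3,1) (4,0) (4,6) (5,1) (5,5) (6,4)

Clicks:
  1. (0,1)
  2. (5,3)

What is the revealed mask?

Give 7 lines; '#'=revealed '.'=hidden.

Click 1 (0,1) count=0: revealed 9 new [(0,0) (0,1) (0,2) (1,0) (1,1) (1,2) (2,0) (2,1) (2,2)] -> total=9
Click 2 (5,3) count=1: revealed 1 new [(5,3)] -> total=10

Answer: ###....
###....
###....
.......
.......
...#...
.......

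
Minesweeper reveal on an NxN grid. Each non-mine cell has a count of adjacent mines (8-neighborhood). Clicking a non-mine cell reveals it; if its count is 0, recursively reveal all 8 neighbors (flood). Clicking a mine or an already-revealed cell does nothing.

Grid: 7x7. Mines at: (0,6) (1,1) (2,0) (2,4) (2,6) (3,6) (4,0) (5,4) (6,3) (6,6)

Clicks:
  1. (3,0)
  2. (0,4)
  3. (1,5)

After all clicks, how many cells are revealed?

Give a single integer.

Click 1 (3,0) count=2: revealed 1 new [(3,0)] -> total=1
Click 2 (0,4) count=0: revealed 8 new [(0,2) (0,3) (0,4) (0,5) (1,2) (1,3) (1,4) (1,5)] -> total=9
Click 3 (1,5) count=3: revealed 0 new [(none)] -> total=9

Answer: 9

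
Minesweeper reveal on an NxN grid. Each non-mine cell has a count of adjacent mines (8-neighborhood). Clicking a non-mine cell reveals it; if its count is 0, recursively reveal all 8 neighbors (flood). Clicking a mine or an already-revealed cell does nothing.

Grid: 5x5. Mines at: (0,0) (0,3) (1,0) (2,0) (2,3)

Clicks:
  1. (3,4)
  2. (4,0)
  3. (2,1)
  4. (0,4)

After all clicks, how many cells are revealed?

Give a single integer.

Answer: 12

Derivation:
Click 1 (3,4) count=1: revealed 1 new [(3,4)] -> total=1
Click 2 (4,0) count=0: revealed 9 new [(3,0) (3,1) (3,2) (3,3) (4,0) (4,1) (4,2) (4,3) (4,4)] -> total=10
Click 3 (2,1) count=2: revealed 1 new [(2,1)] -> total=11
Click 4 (0,4) count=1: revealed 1 new [(0,4)] -> total=12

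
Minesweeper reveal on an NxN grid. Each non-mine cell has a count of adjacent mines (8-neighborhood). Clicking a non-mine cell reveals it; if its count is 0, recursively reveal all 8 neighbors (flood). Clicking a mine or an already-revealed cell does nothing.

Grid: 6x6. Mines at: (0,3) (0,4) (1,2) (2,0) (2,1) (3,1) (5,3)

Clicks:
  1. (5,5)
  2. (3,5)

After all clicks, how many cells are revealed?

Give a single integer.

Click 1 (5,5) count=0: revealed 17 new [(1,3) (1,4) (1,5) (2,2) (2,3) (2,4) (2,5) (3,2) (3,3) (3,4) (3,5) (4,2) (4,3) (4,4) (4,5) (5,4) (5,5)] -> total=17
Click 2 (3,5) count=0: revealed 0 new [(none)] -> total=17

Answer: 17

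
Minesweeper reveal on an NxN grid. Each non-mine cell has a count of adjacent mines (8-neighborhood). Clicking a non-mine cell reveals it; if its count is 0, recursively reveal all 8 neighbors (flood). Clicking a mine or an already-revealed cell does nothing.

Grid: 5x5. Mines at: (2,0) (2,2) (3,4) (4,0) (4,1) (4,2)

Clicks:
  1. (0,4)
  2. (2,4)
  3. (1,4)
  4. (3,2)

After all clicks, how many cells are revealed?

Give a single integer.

Click 1 (0,4) count=0: revealed 12 new [(0,0) (0,1) (0,2) (0,3) (0,4) (1,0) (1,1) (1,2) (1,3) (1,4) (2,3) (2,4)] -> total=12
Click 2 (2,4) count=1: revealed 0 new [(none)] -> total=12
Click 3 (1,4) count=0: revealed 0 new [(none)] -> total=12
Click 4 (3,2) count=3: revealed 1 new [(3,2)] -> total=13

Answer: 13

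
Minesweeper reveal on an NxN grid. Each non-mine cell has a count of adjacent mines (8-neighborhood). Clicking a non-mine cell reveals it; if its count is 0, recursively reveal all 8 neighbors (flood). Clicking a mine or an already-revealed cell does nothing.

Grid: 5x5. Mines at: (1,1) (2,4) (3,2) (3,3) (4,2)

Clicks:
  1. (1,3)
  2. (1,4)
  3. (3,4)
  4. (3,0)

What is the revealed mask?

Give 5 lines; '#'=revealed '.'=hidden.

Click 1 (1,3) count=1: revealed 1 new [(1,3)] -> total=1
Click 2 (1,4) count=1: revealed 1 new [(1,4)] -> total=2
Click 3 (3,4) count=2: revealed 1 new [(3,4)] -> total=3
Click 4 (3,0) count=0: revealed 6 new [(2,0) (2,1) (3,0) (3,1) (4,0) (4,1)] -> total=9

Answer: .....
...##
##...
##..#
##...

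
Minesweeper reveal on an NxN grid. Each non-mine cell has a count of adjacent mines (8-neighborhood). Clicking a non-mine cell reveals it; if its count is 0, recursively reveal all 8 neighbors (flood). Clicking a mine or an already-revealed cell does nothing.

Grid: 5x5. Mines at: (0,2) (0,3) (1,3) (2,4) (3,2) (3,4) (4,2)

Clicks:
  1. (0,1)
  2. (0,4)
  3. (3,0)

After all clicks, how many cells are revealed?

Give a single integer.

Click 1 (0,1) count=1: revealed 1 new [(0,1)] -> total=1
Click 2 (0,4) count=2: revealed 1 new [(0,4)] -> total=2
Click 3 (3,0) count=0: revealed 9 new [(0,0) (1,0) (1,1) (2,0) (2,1) (3,0) (3,1) (4,0) (4,1)] -> total=11

Answer: 11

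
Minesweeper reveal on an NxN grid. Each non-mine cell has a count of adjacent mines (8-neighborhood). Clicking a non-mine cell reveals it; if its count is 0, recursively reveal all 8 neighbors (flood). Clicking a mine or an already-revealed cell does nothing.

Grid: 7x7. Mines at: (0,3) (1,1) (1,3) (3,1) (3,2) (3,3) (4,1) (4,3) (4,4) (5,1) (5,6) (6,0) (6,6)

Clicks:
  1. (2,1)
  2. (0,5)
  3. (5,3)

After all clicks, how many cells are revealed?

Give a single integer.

Click 1 (2,1) count=3: revealed 1 new [(2,1)] -> total=1
Click 2 (0,5) count=0: revealed 14 new [(0,4) (0,5) (0,6) (1,4) (1,5) (1,6) (2,4) (2,5) (2,6) (3,4) (3,5) (3,6) (4,5) (4,6)] -> total=15
Click 3 (5,3) count=2: revealed 1 new [(5,3)] -> total=16

Answer: 16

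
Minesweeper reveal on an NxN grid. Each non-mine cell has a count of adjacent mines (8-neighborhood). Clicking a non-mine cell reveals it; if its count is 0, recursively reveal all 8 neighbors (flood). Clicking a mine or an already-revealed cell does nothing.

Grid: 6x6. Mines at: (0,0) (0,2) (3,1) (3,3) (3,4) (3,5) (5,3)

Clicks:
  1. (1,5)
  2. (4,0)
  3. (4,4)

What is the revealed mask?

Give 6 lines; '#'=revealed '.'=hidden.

Click 1 (1,5) count=0: revealed 9 new [(0,3) (0,4) (0,5) (1,3) (1,4) (1,5) (2,3) (2,4) (2,5)] -> total=9
Click 2 (4,0) count=1: revealed 1 new [(4,0)] -> total=10
Click 3 (4,4) count=4: revealed 1 new [(4,4)] -> total=11

Answer: ...###
...###
...###
......
#...#.
......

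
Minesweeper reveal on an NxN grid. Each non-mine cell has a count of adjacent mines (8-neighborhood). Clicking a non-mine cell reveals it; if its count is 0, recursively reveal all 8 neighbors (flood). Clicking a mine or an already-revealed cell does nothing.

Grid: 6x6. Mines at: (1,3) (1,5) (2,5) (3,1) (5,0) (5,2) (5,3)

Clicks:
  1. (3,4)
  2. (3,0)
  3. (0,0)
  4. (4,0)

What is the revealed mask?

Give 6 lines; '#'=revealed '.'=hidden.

Click 1 (3,4) count=1: revealed 1 new [(3,4)] -> total=1
Click 2 (3,0) count=1: revealed 1 new [(3,0)] -> total=2
Click 3 (0,0) count=0: revealed 9 new [(0,0) (0,1) (0,2) (1,0) (1,1) (1,2) (2,0) (2,1) (2,2)] -> total=11
Click 4 (4,0) count=2: revealed 1 new [(4,0)] -> total=12

Answer: ###...
###...
###...
#...#.
#.....
......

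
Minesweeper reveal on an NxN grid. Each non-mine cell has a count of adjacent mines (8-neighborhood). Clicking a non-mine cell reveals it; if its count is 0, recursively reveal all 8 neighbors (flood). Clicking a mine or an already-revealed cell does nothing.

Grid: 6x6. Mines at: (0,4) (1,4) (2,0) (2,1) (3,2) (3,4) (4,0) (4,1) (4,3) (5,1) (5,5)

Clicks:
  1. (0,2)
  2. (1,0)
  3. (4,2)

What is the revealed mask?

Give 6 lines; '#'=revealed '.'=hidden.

Click 1 (0,2) count=0: revealed 8 new [(0,0) (0,1) (0,2) (0,3) (1,0) (1,1) (1,2) (1,3)] -> total=8
Click 2 (1,0) count=2: revealed 0 new [(none)] -> total=8
Click 3 (4,2) count=4: revealed 1 new [(4,2)] -> total=9

Answer: ####..
####..
......
......
..#...
......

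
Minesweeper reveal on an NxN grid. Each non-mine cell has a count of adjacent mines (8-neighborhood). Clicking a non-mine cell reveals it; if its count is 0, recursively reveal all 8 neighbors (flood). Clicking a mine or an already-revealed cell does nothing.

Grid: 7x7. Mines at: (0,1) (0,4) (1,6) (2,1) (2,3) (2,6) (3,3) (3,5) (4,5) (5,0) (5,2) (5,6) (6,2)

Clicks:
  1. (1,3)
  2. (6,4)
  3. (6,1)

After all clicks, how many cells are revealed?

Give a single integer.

Click 1 (1,3) count=2: revealed 1 new [(1,3)] -> total=1
Click 2 (6,4) count=0: revealed 6 new [(5,3) (5,4) (5,5) (6,3) (6,4) (6,5)] -> total=7
Click 3 (6,1) count=3: revealed 1 new [(6,1)] -> total=8

Answer: 8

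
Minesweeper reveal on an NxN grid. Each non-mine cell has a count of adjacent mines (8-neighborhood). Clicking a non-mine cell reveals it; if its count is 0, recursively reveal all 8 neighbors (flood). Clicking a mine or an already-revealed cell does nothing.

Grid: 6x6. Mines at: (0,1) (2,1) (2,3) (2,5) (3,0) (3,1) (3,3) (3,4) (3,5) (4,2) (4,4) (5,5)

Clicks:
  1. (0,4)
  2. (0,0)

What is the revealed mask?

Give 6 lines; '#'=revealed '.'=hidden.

Answer: #.####
..####
......
......
......
......

Derivation:
Click 1 (0,4) count=0: revealed 8 new [(0,2) (0,3) (0,4) (0,5) (1,2) (1,3) (1,4) (1,5)] -> total=8
Click 2 (0,0) count=1: revealed 1 new [(0,0)] -> total=9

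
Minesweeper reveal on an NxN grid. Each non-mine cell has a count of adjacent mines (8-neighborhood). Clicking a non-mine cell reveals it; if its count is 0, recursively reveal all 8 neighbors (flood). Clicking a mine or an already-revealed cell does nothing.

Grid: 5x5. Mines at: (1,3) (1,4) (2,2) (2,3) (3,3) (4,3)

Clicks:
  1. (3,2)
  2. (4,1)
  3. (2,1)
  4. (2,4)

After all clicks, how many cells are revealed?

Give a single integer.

Answer: 15

Derivation:
Click 1 (3,2) count=4: revealed 1 new [(3,2)] -> total=1
Click 2 (4,1) count=0: revealed 13 new [(0,0) (0,1) (0,2) (1,0) (1,1) (1,2) (2,0) (2,1) (3,0) (3,1) (4,0) (4,1) (4,2)] -> total=14
Click 3 (2,1) count=1: revealed 0 new [(none)] -> total=14
Click 4 (2,4) count=4: revealed 1 new [(2,4)] -> total=15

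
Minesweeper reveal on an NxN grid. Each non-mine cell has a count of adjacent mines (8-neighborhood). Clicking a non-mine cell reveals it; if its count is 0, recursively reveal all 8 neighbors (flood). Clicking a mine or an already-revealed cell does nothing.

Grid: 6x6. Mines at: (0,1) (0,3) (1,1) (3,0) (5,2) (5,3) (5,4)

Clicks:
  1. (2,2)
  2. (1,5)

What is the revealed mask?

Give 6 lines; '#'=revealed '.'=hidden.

Click 1 (2,2) count=1: revealed 1 new [(2,2)] -> total=1
Click 2 (1,5) count=0: revealed 20 new [(0,4) (0,5) (1,2) (1,3) (1,4) (1,5) (2,1) (2,3) (2,4) (2,5) (3,1) (3,2) (3,3) (3,4) (3,5) (4,1) (4,2) (4,3) (4,4) (4,5)] -> total=21

Answer: ....##
..####
.#####
.#####
.#####
......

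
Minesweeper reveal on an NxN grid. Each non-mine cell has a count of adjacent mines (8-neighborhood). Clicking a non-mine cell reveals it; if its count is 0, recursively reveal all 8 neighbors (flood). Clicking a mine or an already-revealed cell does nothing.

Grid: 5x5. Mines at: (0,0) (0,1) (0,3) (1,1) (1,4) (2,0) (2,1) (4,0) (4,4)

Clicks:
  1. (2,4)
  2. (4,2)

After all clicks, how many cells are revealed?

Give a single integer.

Click 1 (2,4) count=1: revealed 1 new [(2,4)] -> total=1
Click 2 (4,2) count=0: revealed 6 new [(3,1) (3,2) (3,3) (4,1) (4,2) (4,3)] -> total=7

Answer: 7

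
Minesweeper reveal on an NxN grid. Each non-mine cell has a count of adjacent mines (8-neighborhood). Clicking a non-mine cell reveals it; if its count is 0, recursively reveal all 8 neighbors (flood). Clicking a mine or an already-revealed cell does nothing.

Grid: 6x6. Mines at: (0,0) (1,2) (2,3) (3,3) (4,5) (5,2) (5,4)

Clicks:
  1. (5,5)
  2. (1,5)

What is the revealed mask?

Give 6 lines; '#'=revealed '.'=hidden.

Answer: ...###
...###
....##
....##
......
.....#

Derivation:
Click 1 (5,5) count=2: revealed 1 new [(5,5)] -> total=1
Click 2 (1,5) count=0: revealed 10 new [(0,3) (0,4) (0,5) (1,3) (1,4) (1,5) (2,4) (2,5) (3,4) (3,5)] -> total=11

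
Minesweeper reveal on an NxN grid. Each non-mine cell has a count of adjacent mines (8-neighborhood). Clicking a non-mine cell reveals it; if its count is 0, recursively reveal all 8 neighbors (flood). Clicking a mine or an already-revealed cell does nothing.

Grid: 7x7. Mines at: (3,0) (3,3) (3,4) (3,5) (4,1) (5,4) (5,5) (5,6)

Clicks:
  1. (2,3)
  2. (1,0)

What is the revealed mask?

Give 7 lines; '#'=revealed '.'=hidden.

Answer: #######
#######
#######
.......
.......
.......
.......

Derivation:
Click 1 (2,3) count=2: revealed 1 new [(2,3)] -> total=1
Click 2 (1,0) count=0: revealed 20 new [(0,0) (0,1) (0,2) (0,3) (0,4) (0,5) (0,6) (1,0) (1,1) (1,2) (1,3) (1,4) (1,5) (1,6) (2,0) (2,1) (2,2) (2,4) (2,5) (2,6)] -> total=21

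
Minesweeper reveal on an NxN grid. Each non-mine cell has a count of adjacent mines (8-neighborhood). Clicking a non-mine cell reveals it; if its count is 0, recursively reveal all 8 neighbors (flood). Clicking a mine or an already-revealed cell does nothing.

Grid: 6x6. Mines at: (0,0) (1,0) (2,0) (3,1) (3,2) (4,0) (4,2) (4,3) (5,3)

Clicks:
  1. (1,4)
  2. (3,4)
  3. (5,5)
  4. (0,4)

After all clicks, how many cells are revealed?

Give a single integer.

Click 1 (1,4) count=0: revealed 22 new [(0,1) (0,2) (0,3) (0,4) (0,5) (1,1) (1,2) (1,3) (1,4) (1,5) (2,1) (2,2) (2,3) (2,4) (2,5) (3,3) (3,4) (3,5) (4,4) (4,5) (5,4) (5,5)] -> total=22
Click 2 (3,4) count=1: revealed 0 new [(none)] -> total=22
Click 3 (5,5) count=0: revealed 0 new [(none)] -> total=22
Click 4 (0,4) count=0: revealed 0 new [(none)] -> total=22

Answer: 22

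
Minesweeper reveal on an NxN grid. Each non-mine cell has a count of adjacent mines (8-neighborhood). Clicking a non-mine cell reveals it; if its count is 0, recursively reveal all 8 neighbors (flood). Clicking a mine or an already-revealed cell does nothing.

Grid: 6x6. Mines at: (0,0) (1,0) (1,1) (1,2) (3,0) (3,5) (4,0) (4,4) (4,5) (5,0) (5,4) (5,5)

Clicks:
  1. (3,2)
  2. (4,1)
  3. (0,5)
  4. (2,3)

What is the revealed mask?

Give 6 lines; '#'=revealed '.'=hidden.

Click 1 (3,2) count=0: revealed 12 new [(2,1) (2,2) (2,3) (3,1) (3,2) (3,3) (4,1) (4,2) (4,3) (5,1) (5,2) (5,3)] -> total=12
Click 2 (4,1) count=3: revealed 0 new [(none)] -> total=12
Click 3 (0,5) count=0: revealed 8 new [(0,3) (0,4) (0,5) (1,3) (1,4) (1,5) (2,4) (2,5)] -> total=20
Click 4 (2,3) count=1: revealed 0 new [(none)] -> total=20

Answer: ...###
...###
.#####
.###..
.###..
.###..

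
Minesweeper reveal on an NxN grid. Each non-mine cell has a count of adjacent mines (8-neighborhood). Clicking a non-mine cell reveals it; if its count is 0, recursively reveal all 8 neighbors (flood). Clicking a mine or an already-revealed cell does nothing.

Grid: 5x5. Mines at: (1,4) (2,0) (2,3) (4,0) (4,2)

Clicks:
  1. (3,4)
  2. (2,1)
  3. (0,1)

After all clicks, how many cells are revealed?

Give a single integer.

Click 1 (3,4) count=1: revealed 1 new [(3,4)] -> total=1
Click 2 (2,1) count=1: revealed 1 new [(2,1)] -> total=2
Click 3 (0,1) count=0: revealed 8 new [(0,0) (0,1) (0,2) (0,3) (1,0) (1,1) (1,2) (1,3)] -> total=10

Answer: 10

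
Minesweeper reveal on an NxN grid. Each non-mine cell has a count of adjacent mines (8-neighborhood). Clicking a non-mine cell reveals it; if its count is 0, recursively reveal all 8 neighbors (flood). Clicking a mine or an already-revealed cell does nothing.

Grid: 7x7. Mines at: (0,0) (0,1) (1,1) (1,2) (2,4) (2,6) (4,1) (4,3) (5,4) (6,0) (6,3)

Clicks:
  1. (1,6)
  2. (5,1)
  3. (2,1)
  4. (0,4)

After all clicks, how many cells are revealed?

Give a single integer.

Click 1 (1,6) count=1: revealed 1 new [(1,6)] -> total=1
Click 2 (5,1) count=2: revealed 1 new [(5,1)] -> total=2
Click 3 (2,1) count=2: revealed 1 new [(2,1)] -> total=3
Click 4 (0,4) count=0: revealed 7 new [(0,3) (0,4) (0,5) (0,6) (1,3) (1,4) (1,5)] -> total=10

Answer: 10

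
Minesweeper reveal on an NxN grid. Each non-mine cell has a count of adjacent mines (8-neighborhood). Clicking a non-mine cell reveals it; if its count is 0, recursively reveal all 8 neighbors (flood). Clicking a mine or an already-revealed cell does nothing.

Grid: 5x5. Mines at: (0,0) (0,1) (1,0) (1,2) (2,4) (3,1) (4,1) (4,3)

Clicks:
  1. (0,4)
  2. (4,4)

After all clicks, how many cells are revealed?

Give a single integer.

Answer: 5

Derivation:
Click 1 (0,4) count=0: revealed 4 new [(0,3) (0,4) (1,3) (1,4)] -> total=4
Click 2 (4,4) count=1: revealed 1 new [(4,4)] -> total=5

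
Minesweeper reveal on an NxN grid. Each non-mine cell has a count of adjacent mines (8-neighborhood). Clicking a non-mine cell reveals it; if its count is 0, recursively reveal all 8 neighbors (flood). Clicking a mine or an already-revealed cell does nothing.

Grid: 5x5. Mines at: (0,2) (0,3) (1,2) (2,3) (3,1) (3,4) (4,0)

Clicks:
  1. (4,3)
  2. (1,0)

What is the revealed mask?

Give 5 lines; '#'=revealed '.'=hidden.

Click 1 (4,3) count=1: revealed 1 new [(4,3)] -> total=1
Click 2 (1,0) count=0: revealed 6 new [(0,0) (0,1) (1,0) (1,1) (2,0) (2,1)] -> total=7

Answer: ##...
##...
##...
.....
...#.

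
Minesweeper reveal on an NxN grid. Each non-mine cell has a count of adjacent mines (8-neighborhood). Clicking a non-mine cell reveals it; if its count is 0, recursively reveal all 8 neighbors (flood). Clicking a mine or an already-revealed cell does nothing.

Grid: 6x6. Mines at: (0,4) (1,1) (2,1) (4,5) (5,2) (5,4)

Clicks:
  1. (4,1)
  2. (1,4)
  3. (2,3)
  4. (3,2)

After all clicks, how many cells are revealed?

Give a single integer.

Answer: 16

Derivation:
Click 1 (4,1) count=1: revealed 1 new [(4,1)] -> total=1
Click 2 (1,4) count=1: revealed 1 new [(1,4)] -> total=2
Click 3 (2,3) count=0: revealed 14 new [(1,2) (1,3) (1,5) (2,2) (2,3) (2,4) (2,5) (3,2) (3,3) (3,4) (3,5) (4,2) (4,3) (4,4)] -> total=16
Click 4 (3,2) count=1: revealed 0 new [(none)] -> total=16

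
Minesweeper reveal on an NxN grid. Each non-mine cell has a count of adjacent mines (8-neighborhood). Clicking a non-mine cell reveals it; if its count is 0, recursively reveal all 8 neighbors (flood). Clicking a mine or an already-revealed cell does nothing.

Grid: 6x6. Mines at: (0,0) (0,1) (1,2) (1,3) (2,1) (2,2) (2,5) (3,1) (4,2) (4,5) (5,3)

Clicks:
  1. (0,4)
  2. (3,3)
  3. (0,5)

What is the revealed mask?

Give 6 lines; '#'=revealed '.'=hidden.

Click 1 (0,4) count=1: revealed 1 new [(0,4)] -> total=1
Click 2 (3,3) count=2: revealed 1 new [(3,3)] -> total=2
Click 3 (0,5) count=0: revealed 3 new [(0,5) (1,4) (1,5)] -> total=5

Answer: ....##
....##
......
...#..
......
......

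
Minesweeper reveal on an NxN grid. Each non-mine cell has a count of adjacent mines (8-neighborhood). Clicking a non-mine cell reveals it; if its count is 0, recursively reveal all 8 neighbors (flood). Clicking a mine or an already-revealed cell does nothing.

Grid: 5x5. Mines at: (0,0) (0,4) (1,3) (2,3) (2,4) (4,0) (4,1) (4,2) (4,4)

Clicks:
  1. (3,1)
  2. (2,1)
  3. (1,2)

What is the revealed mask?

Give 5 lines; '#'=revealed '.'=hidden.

Answer: .....
###..
###..
###..
.....

Derivation:
Click 1 (3,1) count=3: revealed 1 new [(3,1)] -> total=1
Click 2 (2,1) count=0: revealed 8 new [(1,0) (1,1) (1,2) (2,0) (2,1) (2,2) (3,0) (3,2)] -> total=9
Click 3 (1,2) count=2: revealed 0 new [(none)] -> total=9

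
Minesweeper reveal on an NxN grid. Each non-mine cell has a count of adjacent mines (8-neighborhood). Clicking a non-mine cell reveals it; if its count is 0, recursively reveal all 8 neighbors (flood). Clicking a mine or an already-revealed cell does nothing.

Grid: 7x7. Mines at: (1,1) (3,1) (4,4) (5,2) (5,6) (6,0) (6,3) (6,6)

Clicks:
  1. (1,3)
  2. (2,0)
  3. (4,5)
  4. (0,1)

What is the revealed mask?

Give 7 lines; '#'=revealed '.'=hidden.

Click 1 (1,3) count=0: revealed 22 new [(0,2) (0,3) (0,4) (0,5) (0,6) (1,2) (1,3) (1,4) (1,5) (1,6) (2,2) (2,3) (2,4) (2,5) (2,6) (3,2) (3,3) (3,4) (3,5) (3,6) (4,5) (4,6)] -> total=22
Click 2 (2,0) count=2: revealed 1 new [(2,0)] -> total=23
Click 3 (4,5) count=2: revealed 0 new [(none)] -> total=23
Click 4 (0,1) count=1: revealed 1 new [(0,1)] -> total=24

Answer: .######
..#####
#.#####
..#####
.....##
.......
.......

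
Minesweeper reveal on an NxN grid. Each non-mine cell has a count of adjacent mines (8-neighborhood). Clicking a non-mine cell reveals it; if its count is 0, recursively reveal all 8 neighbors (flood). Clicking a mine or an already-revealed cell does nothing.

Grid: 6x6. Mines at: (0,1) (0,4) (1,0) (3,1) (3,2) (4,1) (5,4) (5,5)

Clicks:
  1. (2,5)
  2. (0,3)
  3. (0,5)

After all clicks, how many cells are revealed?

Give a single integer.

Click 1 (2,5) count=0: revealed 12 new [(1,3) (1,4) (1,5) (2,3) (2,4) (2,5) (3,3) (3,4) (3,5) (4,3) (4,4) (4,5)] -> total=12
Click 2 (0,3) count=1: revealed 1 new [(0,3)] -> total=13
Click 3 (0,5) count=1: revealed 1 new [(0,5)] -> total=14

Answer: 14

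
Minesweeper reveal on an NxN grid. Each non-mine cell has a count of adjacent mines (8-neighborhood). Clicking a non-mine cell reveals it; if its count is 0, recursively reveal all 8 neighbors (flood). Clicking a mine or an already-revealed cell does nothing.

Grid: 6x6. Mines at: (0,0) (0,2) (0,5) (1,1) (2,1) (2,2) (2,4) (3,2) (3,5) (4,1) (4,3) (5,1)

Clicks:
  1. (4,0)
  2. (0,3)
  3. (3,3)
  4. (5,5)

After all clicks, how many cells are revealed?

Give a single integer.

Click 1 (4,0) count=2: revealed 1 new [(4,0)] -> total=1
Click 2 (0,3) count=1: revealed 1 new [(0,3)] -> total=2
Click 3 (3,3) count=4: revealed 1 new [(3,3)] -> total=3
Click 4 (5,5) count=0: revealed 4 new [(4,4) (4,5) (5,4) (5,5)] -> total=7

Answer: 7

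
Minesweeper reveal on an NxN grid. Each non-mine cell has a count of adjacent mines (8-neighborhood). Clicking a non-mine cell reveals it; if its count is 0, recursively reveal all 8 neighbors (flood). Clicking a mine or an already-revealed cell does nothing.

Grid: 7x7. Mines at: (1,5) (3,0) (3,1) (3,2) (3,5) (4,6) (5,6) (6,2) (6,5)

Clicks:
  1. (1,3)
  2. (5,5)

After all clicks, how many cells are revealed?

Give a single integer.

Answer: 16

Derivation:
Click 1 (1,3) count=0: revealed 15 new [(0,0) (0,1) (0,2) (0,3) (0,4) (1,0) (1,1) (1,2) (1,3) (1,4) (2,0) (2,1) (2,2) (2,3) (2,4)] -> total=15
Click 2 (5,5) count=3: revealed 1 new [(5,5)] -> total=16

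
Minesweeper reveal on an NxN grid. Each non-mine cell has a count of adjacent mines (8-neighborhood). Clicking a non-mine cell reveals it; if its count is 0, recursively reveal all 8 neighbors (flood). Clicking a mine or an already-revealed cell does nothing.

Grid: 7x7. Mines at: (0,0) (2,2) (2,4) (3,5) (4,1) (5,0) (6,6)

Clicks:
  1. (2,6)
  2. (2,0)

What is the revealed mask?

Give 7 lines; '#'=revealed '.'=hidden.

Answer: .......
##.....
##....#
##.....
.......
.......
.......

Derivation:
Click 1 (2,6) count=1: revealed 1 new [(2,6)] -> total=1
Click 2 (2,0) count=0: revealed 6 new [(1,0) (1,1) (2,0) (2,1) (3,0) (3,1)] -> total=7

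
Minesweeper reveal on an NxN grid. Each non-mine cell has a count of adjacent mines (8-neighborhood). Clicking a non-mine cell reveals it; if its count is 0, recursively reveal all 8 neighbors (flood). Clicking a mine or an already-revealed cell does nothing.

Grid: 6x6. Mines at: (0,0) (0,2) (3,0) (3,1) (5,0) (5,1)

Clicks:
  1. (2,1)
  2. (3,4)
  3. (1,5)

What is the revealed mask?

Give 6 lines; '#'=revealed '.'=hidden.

Click 1 (2,1) count=2: revealed 1 new [(2,1)] -> total=1
Click 2 (3,4) count=0: revealed 23 new [(0,3) (0,4) (0,5) (1,2) (1,3) (1,4) (1,5) (2,2) (2,3) (2,4) (2,5) (3,2) (3,3) (3,4) (3,5) (4,2) (4,3) (4,4) (4,5) (5,2) (5,3) (5,4) (5,5)] -> total=24
Click 3 (1,5) count=0: revealed 0 new [(none)] -> total=24

Answer: ...###
..####
.#####
..####
..####
..####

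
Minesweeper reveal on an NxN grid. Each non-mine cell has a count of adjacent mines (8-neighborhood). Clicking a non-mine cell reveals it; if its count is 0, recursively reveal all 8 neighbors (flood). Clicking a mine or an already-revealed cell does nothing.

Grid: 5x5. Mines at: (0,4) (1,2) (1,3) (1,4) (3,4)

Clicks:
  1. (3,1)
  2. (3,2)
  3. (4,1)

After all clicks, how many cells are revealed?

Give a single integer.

Answer: 16

Derivation:
Click 1 (3,1) count=0: revealed 16 new [(0,0) (0,1) (1,0) (1,1) (2,0) (2,1) (2,2) (2,3) (3,0) (3,1) (3,2) (3,3) (4,0) (4,1) (4,2) (4,3)] -> total=16
Click 2 (3,2) count=0: revealed 0 new [(none)] -> total=16
Click 3 (4,1) count=0: revealed 0 new [(none)] -> total=16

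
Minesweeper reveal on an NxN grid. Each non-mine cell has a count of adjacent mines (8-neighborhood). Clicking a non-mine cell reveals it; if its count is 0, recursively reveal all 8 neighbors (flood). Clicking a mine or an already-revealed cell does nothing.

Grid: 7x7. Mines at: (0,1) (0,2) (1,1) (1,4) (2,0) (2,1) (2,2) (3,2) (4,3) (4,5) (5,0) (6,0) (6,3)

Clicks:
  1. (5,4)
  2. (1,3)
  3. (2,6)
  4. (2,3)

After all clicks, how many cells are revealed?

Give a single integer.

Answer: 11

Derivation:
Click 1 (5,4) count=3: revealed 1 new [(5,4)] -> total=1
Click 2 (1,3) count=3: revealed 1 new [(1,3)] -> total=2
Click 3 (2,6) count=0: revealed 8 new [(0,5) (0,6) (1,5) (1,6) (2,5) (2,6) (3,5) (3,6)] -> total=10
Click 4 (2,3) count=3: revealed 1 new [(2,3)] -> total=11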